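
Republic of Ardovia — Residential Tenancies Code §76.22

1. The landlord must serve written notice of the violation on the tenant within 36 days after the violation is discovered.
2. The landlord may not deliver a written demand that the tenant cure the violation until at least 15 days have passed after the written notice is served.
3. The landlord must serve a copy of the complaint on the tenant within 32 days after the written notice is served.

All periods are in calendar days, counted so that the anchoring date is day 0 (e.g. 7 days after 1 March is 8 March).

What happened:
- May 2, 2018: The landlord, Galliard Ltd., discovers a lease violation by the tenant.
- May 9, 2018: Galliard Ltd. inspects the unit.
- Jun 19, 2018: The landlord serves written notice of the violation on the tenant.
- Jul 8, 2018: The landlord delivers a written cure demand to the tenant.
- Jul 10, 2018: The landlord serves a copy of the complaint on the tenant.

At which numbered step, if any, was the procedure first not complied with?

Step 1

Step 1: 36 days after May 2, 2018 (when the violation is discovered) is Jun 7, 2018; not done until Jun 19, 2018, 12 days after the deadline.
The procedure was therefore not followed at step 1.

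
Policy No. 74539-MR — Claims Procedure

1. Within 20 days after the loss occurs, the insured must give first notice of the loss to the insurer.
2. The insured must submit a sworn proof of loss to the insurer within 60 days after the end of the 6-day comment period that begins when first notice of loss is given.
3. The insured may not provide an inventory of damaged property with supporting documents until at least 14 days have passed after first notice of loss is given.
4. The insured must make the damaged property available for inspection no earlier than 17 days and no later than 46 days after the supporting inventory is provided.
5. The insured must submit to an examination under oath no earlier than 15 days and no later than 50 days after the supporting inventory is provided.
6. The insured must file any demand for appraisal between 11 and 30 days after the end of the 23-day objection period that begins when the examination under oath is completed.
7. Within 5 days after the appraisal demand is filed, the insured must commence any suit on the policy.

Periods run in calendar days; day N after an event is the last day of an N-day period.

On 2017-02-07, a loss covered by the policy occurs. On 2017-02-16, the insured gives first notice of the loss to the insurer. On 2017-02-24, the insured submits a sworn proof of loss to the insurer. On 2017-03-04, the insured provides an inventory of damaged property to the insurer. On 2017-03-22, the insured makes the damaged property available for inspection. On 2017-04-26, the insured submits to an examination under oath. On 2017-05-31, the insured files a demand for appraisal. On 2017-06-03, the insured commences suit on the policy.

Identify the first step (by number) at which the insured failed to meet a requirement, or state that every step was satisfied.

Step 5

Step 1 — counting 20 days from 2017-02-07 (when the loss occurs) gives a deadline of 2017-02-27; done 2017-02-16 — timely.
Step 2 — counting 60 days from 2017-02-22 (end of the 6-day comment period, which began when first notice of loss is given on 2017-02-16) gives a deadline of 2017-04-23; 2017-02-24 is within that limit.
Step 3 — must wait 14 days from 2017-02-16 (when first notice of loss is given), so not before 2017-03-02; done 2017-03-04 — permitted.
Step 4 — 17 and 46 days from 2017-03-04 (when the supporting inventory is provided) are 2017-03-21 and 2017-04-19 respectively; 2017-03-22 falls inside that range.
Step 5 — 15 and 50 days from 2017-03-04 (when the supporting inventory is provided) are 2017-03-19 and 2017-04-23 respectively; 2017-04-26 is 3 days past the end of the window.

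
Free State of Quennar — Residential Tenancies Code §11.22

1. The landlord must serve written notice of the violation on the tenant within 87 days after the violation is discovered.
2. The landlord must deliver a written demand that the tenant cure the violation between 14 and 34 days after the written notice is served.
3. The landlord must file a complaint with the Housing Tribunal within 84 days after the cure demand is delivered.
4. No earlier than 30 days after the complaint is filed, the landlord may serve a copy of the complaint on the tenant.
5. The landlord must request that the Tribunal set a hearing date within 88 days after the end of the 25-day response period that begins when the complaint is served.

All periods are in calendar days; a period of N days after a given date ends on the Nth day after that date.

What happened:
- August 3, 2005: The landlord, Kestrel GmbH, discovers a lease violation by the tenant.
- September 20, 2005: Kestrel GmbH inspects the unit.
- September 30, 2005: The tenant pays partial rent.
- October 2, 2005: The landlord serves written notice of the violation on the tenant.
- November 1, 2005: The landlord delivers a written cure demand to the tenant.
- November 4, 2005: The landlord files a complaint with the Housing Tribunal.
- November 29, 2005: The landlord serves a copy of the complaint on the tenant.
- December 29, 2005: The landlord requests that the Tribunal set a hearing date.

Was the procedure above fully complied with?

Step 1: 87 days after August 3, 2005 (when the violation is discovered) is October 29, 2005; completed October 2, 2005, before the deadline.
Step 2: the window is 14–34 days after October 2, 2005 (when the written notice is served), so October 16, 2005 through November 5, 2005; November 1, 2005 falls inside that range.
Step 3: 84 days after November 1, 2005 (when the cure demand is delivered) is January 24, 2006; completed November 4, 2005, before the deadline.
Step 4: the earliest permitted date is 30 days after November 4, 2005 (when the complaint is filed), i.e. December 4, 2005; November 29, 2005 is 5 days before the earliest permitted date.
No need to go further; step 4 was not satisfied.

No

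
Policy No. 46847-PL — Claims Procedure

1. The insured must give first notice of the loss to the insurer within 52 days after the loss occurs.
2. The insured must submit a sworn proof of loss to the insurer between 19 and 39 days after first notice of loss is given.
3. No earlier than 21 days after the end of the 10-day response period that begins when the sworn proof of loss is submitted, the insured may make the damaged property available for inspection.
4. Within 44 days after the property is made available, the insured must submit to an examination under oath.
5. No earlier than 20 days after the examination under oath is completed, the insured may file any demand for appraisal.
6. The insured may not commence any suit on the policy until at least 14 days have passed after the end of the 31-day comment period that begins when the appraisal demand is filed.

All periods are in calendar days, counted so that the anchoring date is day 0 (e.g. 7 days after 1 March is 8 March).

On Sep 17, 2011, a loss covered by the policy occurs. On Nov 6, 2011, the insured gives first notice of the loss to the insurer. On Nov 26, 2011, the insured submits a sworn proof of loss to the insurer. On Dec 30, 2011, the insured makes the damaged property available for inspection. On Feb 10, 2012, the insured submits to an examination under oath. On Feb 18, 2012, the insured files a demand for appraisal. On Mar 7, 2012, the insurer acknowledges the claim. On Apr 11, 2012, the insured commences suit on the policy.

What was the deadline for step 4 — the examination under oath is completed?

Step 4 runs from Dec 30, 2011, when the property is made available. 44 days after Dec 30, 2011 is Feb 12, 2012.

Feb 12, 2012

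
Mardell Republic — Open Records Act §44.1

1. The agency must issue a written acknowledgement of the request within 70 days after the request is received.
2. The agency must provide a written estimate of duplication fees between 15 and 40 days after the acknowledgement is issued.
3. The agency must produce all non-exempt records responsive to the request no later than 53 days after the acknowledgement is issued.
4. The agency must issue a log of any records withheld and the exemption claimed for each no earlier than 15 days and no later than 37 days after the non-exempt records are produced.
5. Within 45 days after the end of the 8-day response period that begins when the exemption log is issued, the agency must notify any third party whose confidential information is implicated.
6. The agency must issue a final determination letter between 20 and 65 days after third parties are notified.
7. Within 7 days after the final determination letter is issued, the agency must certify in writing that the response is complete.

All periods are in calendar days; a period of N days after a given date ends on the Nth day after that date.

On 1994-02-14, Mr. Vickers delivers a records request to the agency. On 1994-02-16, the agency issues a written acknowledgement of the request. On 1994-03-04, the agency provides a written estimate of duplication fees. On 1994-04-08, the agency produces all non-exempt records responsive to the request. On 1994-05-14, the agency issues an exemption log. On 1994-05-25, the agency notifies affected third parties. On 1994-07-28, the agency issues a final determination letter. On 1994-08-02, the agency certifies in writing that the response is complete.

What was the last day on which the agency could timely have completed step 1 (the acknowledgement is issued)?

Step 1 runs from 1994-02-14, when the request is received. 70 days after 1994-02-14 is 1994-04-25.

1994-04-25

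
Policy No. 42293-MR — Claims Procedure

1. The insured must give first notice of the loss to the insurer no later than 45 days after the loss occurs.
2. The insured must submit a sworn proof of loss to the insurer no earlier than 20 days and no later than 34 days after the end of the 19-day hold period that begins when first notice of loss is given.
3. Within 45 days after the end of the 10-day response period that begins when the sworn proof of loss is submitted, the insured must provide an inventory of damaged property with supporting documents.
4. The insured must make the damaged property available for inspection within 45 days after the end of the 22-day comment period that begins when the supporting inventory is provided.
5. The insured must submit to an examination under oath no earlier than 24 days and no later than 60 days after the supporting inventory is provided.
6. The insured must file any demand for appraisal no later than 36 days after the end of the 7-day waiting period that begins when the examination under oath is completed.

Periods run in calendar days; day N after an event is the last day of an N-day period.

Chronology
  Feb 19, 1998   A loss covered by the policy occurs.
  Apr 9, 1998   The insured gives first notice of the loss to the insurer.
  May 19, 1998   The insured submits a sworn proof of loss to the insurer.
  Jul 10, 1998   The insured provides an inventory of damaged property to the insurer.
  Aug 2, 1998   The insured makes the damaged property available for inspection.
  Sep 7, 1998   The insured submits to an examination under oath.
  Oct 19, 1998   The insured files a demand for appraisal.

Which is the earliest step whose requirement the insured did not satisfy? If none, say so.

Step 1

Step 1: 45 days after Feb 19, 1998 (when the loss occurs) is Apr 5, 1998; not done until Apr 9, 1998, 4 days after the deadline.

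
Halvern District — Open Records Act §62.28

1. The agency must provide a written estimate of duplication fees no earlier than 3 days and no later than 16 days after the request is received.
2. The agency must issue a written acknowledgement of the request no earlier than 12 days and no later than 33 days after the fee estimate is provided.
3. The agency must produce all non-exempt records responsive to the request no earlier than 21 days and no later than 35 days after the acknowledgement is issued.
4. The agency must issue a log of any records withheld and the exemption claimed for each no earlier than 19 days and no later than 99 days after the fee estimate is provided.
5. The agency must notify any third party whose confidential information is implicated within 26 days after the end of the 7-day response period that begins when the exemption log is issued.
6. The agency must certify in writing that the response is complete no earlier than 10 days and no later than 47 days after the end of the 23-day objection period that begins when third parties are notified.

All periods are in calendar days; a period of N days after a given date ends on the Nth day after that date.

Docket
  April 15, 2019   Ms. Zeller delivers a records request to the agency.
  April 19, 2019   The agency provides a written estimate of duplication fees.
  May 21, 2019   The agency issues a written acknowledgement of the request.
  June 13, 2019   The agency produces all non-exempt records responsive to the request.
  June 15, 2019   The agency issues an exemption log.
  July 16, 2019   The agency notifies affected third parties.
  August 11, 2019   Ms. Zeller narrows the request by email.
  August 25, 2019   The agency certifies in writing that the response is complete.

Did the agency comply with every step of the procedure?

(1) the permitted window runs from April 15, 2019 + 3 = April 18, 2019 to April 15, 2019 + 16 = May 1, 2019; done April 19, 2019 — within the window.
(2) the permitted window runs from April 19, 2019 + 12 = May 1, 2019 to April 19, 2019 + 33 = May 22, 2019; done May 21, 2019, which is between those dates.
(3) the permitted window runs from May 21, 2019 + 21 = June 11, 2019 to May 21, 2019 + 35 = June 25, 2019; done June 13, 2019 — within the window.
(4) the permitted window runs from April 19, 2019 + 19 = May 8, 2019 to April 19, 2019 + 99 = July 27, 2019; done June 15, 2019 — within the window.
(5) due by June 22, 2019 + 26 days = July 18, 2019; done July 16, 2019 — timely.
(6) the permitted window runs from August 8, 2019 + 10 = August 18, 2019 to August 8, 2019 + 47 = September 24, 2019; done August 25, 2019, which is between those dates.

Yes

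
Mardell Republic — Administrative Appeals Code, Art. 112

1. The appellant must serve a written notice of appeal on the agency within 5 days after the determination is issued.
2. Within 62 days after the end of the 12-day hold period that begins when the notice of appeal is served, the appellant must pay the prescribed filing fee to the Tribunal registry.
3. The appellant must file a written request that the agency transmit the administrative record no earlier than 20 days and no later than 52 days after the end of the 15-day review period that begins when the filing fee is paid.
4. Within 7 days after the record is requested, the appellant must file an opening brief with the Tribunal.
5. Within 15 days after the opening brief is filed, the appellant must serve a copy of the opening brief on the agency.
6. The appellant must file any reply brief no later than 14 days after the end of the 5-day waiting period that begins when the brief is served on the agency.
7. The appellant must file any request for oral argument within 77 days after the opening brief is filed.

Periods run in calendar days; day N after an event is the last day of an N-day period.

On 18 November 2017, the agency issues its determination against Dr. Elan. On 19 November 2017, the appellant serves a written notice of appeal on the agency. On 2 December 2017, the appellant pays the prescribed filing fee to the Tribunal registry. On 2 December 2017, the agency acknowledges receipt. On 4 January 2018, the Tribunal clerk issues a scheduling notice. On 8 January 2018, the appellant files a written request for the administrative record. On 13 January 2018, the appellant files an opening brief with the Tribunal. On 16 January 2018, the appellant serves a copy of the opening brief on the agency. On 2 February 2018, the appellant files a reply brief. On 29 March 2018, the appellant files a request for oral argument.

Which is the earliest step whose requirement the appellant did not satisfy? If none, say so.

Step 1 — counting 5 days from 18 November 2017 (when the determination is issued) gives a deadline of 23 November 2017; 19 November 2017 is within that limit.
Step 2 — counting 62 days from 1 December 2017 (end of the 12-day hold period, which began when the notice of appeal is served on 19 November 2017) gives a deadline of 1 February 2018; completed 2 December 2017, before the deadline.
Step 3 — 20 and 52 days from 17 December 2017 (end of the 15-day review period, which began when the filing fee is paid on 2 December 2017) are 6 January 2018 and 7 February 2018 respectively; done 8 January 2018, which is between those dates.
Step 4 — counting 7 days from 8 January 2018 (when the record is requested) gives a deadline of 15 January 2018; completed 13 January 2018, before the deadline.
Step 5 — counting 15 days from 13 January 2018 (when the opening brief is filed) gives a deadline of 28 January 2018; completed 16 January 2018, before the deadline.
Step 6 — counting 14 days from 21 January 2018 (end of the 5-day waiting period, which began when the brief is served on the agency on 16 January 2018) gives a deadline of 4 February 2018; 2 February 2018 is within that limit.
Step 7 — counting 77 days from 13 January 2018 (when the opening brief is filed) gives a deadline of 31 March 2018; completed 29 March 2018, before the deadline.

None — every step was satisfied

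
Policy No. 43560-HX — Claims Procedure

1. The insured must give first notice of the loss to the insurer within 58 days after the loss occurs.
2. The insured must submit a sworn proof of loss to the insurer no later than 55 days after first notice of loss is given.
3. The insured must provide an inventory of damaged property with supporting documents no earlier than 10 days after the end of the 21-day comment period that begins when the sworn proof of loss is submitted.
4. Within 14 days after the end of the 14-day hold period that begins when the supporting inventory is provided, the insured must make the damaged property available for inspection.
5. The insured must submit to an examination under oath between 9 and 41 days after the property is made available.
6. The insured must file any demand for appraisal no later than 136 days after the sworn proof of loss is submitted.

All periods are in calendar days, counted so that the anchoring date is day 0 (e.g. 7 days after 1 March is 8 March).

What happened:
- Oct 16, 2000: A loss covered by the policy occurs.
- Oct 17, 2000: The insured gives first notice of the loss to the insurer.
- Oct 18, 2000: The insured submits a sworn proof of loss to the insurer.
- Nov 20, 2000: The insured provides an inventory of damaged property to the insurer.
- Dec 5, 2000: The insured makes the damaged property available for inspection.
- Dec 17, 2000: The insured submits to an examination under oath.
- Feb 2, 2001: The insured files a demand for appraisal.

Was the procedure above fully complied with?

Yes

(1) due by Oct 16, 2000 + 58 days = Dec 13, 2000; Oct 17, 2000 is within that limit.
(2) due by Oct 17, 2000 + 55 days = Dec 11, 2000; Oct 18, 2000 is within that limit.
(3) permitted from Nov 8, 2000 + 10 days = Nov 18, 2000 onward; done Nov 20, 2000 — permitted.
(4) due by Dec 4, 2000 + 14 days = Dec 18, 2000; Dec 5, 2000 is within that limit.
(5) the permitted window runs from Dec 5, 2000 + 9 = Dec 14, 2000 to Dec 5, 2000 + 41 = Jan 15, 2001; done Dec 17, 2000, which is between those dates.
(6) due by Oct 18, 2000 + 136 days = Mar 3, 2001; Feb 2, 2001 is within that limit.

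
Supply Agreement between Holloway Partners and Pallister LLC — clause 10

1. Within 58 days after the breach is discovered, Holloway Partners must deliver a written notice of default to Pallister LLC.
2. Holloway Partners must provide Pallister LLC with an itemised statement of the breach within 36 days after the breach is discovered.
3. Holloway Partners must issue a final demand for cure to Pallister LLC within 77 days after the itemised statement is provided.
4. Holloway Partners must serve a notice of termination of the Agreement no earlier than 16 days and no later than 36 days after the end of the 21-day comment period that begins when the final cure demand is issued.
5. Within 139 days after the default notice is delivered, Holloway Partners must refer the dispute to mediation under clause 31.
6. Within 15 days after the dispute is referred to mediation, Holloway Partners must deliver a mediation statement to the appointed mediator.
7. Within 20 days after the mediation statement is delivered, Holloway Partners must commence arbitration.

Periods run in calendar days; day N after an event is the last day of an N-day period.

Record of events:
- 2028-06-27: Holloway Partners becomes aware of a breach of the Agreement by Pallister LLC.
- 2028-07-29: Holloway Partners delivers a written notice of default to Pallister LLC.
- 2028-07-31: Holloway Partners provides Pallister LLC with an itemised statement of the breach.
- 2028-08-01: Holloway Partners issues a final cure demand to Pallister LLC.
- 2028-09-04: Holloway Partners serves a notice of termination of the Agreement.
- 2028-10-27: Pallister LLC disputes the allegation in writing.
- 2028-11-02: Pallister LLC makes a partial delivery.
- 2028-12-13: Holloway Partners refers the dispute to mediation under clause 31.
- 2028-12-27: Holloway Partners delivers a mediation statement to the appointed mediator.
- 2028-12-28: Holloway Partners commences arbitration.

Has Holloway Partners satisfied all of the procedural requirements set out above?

No

Step 1: 58 days after 2028-06-27 (when the breach is discovered) is 2028-08-24; done 2028-07-29 — timely.
Step 2: 36 days after 2028-06-27 (when the breach is discovered) is 2028-08-02; 2028-07-31 is within that limit.
Step 3: 77 days after 2028-07-31 (when the itemised statement is provided) is 2028-10-16; completed 2028-08-01, before the deadline.
Step 4: the window is 16–36 days after 2028-08-22 (end of the 21-day comment period, which began when the final cure demand is issued on 2028-08-01), so 2028-09-07 through 2028-09-27; 2028-09-04 is 3 days too early.
Later steps need not be reached.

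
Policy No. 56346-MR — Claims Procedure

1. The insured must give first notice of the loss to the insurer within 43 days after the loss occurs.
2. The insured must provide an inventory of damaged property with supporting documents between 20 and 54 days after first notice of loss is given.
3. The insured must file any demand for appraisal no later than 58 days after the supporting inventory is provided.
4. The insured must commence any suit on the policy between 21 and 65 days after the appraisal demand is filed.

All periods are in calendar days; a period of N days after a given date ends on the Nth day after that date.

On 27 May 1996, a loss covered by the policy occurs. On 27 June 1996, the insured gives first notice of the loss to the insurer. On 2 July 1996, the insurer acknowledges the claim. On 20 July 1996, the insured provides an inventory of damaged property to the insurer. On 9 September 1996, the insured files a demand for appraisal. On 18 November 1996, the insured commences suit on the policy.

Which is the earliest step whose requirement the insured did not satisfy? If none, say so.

(1) due by 27 May 1996 + 43 days = 9 July 1996; 27 June 1996 is within that limit.
(2) the permitted window runs from 27 June 1996 + 20 = 17 July 1996 to 27 June 1996 + 54 = 20 August 1996; 20 July 1996 falls inside that range.
(3) due by 20 July 1996 + 58 days = 16 September 1996; completed 9 September 1996, before the deadline.
(4) the permitted window runs from 9 September 1996 + 21 = 30 September 1996 to 9 September 1996 + 65 = 13 November 1996; done 18 November 1996 — 5 days after the window closed.
Later steps need not be reached.

Step 4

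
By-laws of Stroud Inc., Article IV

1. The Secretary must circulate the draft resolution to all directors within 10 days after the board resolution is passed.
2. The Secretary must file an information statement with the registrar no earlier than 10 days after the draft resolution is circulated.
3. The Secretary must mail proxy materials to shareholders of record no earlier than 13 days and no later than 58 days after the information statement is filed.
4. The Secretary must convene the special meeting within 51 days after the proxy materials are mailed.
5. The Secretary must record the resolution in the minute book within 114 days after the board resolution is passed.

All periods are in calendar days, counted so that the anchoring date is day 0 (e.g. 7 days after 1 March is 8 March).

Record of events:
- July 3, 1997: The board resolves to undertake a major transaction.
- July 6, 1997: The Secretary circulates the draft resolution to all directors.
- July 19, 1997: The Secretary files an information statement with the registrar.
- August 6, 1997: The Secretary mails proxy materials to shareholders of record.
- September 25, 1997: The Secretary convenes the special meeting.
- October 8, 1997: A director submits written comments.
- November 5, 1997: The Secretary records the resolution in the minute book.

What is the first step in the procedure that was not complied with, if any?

Step 5

Step 1 — counting 10 days from July 3, 1997 (when the board resolution is passed) gives a deadline of July 13, 1997; completed July 6, 1997, before the deadline.
Step 2 — must wait 10 days from July 6, 1997 (when the draft resolution is circulated), so not before July 16, 1997; done July 19, 1997, after the minimum wait.
Step 3 — 13 and 58 days from July 19, 1997 (when the information statement is filed) are August 1, 1997 and September 15, 1997 respectively; done August 6, 1997 — within the window.
Step 4 — counting 51 days from August 6, 1997 (when the proxy materials are mailed) gives a deadline of September 26, 1997; done September 25, 1997 — timely.
Step 5 — counting 114 days from July 3, 1997 (when the board resolution is passed) gives a deadline of October 25, 1997; not done until November 5, 1997, 11 days after the deadline.
The procedure was therefore not followed at step 5.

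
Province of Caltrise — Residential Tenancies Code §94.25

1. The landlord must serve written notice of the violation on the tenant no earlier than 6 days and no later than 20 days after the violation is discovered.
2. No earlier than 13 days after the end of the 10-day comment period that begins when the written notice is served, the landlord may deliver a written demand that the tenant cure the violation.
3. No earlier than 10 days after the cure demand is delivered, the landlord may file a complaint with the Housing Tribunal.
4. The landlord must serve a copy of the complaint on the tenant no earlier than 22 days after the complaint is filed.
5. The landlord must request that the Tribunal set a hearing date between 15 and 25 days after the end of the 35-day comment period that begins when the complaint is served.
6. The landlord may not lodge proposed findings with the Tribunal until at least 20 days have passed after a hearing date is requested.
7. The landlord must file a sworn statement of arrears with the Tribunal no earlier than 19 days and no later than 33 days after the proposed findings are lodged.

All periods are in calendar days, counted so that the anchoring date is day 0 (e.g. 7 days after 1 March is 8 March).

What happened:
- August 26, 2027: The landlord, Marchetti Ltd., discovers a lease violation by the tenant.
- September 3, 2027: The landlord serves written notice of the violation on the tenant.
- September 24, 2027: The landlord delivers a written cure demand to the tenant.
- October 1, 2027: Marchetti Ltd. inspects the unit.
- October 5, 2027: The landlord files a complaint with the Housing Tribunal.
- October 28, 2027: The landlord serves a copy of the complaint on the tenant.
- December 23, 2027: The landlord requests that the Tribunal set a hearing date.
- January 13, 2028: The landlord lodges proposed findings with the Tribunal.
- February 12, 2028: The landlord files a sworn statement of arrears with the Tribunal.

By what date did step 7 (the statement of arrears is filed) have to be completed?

Step 7 runs from January 13, 2028, when the proposed findings are lodged. The window is 19–33 days after January 13, 2028; it closes on February 15, 2028.

February 15, 2028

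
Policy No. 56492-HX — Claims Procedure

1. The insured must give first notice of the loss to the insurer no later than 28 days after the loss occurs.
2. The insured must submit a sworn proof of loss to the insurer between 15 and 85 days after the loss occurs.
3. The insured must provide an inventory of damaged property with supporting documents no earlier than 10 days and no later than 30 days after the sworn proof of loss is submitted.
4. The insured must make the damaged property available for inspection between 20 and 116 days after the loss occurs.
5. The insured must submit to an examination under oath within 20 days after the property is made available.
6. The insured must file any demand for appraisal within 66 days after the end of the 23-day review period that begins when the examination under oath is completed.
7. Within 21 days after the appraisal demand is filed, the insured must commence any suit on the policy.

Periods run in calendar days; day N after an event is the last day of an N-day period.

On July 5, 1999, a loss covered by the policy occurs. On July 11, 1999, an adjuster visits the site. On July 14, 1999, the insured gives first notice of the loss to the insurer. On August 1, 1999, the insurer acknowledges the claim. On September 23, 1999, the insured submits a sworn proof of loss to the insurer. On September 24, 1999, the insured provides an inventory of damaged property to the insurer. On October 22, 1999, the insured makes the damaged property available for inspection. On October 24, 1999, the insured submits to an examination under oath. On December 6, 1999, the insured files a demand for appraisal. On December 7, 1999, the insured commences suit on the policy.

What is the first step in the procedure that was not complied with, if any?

Step 1: 28 days after July 5, 1999 (when the loss occurs) is August 2, 1999; done July 14, 1999 — timely.
Step 2: the window is 15–85 days after July 5, 1999 (when the loss occurs), so July 20, 1999 through September 28, 1999; done September 23, 1999 — within the window.
Step 3: the window is 10–30 days after September 23, 1999 (when the sworn proof of loss is submitted), so October 3, 1999 through October 23, 1999; done September 24, 1999 — 9 days before the window opened.
No need to go further; step 3 was not satisfied.

Step 3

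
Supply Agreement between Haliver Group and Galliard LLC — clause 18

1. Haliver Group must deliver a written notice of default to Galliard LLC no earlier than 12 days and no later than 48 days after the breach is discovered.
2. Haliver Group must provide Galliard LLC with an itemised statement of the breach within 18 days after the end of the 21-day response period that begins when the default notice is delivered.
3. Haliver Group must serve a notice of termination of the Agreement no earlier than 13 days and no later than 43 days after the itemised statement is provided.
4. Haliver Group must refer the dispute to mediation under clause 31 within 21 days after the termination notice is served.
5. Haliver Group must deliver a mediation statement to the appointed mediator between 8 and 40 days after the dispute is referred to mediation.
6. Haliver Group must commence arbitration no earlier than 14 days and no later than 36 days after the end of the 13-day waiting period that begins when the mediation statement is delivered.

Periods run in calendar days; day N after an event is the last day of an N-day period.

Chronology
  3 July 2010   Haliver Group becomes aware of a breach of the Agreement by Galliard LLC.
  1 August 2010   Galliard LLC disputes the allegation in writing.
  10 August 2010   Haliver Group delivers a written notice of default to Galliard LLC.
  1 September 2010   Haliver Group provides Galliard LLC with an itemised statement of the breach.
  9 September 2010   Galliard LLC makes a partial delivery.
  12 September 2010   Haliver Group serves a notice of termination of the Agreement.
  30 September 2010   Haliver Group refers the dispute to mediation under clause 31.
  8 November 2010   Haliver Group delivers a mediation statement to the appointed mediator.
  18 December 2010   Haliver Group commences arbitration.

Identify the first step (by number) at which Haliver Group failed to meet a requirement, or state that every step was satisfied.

Step 3

Step 1 — 12 and 48 days from 3 July 2010 (when the breach is discovered) are 15 July 2010 and 20 August 2010 respectively; done 10 August 2010 — within the window.
Step 2 — counting 18 days from 31 August 2010 (end of the 21-day response period, which began when the default notice is delivered on 10 August 2010) gives a deadline of 18 September 2010; 1 September 2010 is within that limit.
Step 3 — 13 and 43 days from 1 September 2010 (when the itemised statement is provided) are 14 September 2010 and 14 October 2010 respectively; done 12 September 2010 — 2 days before the window opened.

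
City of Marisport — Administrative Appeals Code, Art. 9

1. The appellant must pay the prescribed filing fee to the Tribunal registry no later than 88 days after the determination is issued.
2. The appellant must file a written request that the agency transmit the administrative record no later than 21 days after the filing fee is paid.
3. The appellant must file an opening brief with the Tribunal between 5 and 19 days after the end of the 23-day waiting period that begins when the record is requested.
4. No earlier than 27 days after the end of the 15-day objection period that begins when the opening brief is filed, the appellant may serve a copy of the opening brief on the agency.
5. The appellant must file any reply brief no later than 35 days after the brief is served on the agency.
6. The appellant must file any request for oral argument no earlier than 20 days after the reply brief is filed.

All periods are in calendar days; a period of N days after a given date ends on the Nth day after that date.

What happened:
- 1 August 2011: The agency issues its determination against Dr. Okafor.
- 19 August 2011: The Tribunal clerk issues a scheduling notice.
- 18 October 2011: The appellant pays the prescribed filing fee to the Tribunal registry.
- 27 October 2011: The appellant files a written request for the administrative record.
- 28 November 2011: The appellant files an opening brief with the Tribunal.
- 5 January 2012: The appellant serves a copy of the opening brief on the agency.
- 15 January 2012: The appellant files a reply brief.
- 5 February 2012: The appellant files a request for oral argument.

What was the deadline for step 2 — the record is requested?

Step 2 runs from 18 October 2011, when the filing fee is paid. 21 days after 18 October 2011 is 8 November 2011.

8 November 2011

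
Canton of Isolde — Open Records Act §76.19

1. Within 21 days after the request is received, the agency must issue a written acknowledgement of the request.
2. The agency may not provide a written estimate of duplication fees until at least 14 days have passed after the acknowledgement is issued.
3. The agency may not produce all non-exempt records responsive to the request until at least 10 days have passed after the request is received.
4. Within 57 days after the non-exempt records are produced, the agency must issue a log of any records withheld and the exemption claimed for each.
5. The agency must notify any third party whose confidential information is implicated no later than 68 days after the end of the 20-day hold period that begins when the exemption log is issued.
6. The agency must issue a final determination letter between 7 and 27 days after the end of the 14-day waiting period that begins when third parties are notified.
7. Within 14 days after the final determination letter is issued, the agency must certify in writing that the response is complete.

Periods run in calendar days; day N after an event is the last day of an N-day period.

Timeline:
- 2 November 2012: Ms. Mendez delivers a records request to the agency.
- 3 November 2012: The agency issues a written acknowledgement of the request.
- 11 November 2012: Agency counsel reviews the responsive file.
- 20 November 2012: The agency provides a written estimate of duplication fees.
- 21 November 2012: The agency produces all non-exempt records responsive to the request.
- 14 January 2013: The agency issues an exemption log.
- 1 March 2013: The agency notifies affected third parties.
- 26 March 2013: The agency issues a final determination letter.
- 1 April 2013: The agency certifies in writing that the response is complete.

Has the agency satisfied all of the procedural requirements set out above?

Step 1: 21 days after 2 November 2012 (when the request is received) is 23 November 2012; done 3 November 2012 — timely.
Step 2: the earliest permitted date is 14 days after 3 November 2012 (when the acknowledgement is issued), i.e. 17 November 2012; done 20 November 2012, after the minimum wait.
Step 3: the earliest permitted date is 10 days after 2 November 2012 (when the request is received), i.e. 12 November 2012; 21 November 2012 is on or after that date.
Step 4: 57 days after 21 November 2012 (when the non-exempt records are produced) is 17 January 2013; 14 January 2013 is within that limit.
Step 5: 68 days after 3 February 2013 (end of the 20-day hold period, which began when the exemption log is issued on 14 January 2013) is 12 April 2013; completed 1 March 2013, before the deadline.
Step 6: the window is 7–27 days after 15 March 2013 (end of the 14-day waiting period, which began when third parties are notified on 1 March 2013), so 22 March 2013 through 11 April 2013; 26 March 2013 falls inside that range.
Step 7: 14 days after 26 March 2013 (when the final determination letter is issued) is 9 April 2013; 1 April 2013 is within that limit.

Yes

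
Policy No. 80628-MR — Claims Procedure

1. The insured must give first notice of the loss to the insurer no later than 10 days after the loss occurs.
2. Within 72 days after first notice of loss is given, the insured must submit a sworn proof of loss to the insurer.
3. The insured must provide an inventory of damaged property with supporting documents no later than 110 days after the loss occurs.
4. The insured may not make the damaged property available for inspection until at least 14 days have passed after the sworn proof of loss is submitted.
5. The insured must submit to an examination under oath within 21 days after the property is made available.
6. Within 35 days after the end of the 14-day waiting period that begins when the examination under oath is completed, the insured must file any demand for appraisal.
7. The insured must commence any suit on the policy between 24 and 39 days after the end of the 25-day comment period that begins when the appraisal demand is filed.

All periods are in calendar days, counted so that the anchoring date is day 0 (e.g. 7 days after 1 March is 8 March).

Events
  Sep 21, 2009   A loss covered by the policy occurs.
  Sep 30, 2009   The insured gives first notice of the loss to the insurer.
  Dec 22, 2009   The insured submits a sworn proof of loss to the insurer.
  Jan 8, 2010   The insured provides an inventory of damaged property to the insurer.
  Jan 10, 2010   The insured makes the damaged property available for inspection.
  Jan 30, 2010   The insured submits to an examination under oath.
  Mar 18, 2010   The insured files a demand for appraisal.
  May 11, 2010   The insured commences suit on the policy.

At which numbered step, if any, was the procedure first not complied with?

Step 2

(1) due by Sep 21, 2009 + 10 days = Oct 1, 2009; Sep 30, 2009 is within that limit.
(2) due by Sep 30, 2009 + 72 days = Dec 11, 2009; not done until Dec 22, 2009, 11 days after the deadline.
The procedure was therefore not followed at step 2.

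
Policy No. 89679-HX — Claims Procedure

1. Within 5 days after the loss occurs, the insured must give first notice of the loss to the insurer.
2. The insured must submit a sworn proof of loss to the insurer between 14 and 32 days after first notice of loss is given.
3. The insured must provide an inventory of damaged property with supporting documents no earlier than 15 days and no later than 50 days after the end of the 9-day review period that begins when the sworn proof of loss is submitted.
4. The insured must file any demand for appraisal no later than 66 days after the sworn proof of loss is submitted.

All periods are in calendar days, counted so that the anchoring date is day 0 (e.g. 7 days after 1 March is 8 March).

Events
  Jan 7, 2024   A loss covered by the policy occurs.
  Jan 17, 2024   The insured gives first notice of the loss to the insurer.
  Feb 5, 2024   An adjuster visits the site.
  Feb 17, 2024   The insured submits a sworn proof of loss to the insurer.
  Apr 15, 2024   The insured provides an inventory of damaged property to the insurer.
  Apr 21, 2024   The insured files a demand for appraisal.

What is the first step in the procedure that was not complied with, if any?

Step 1

Step 1 — counting 5 days from Jan 7, 2024 (when the loss occurs) gives a deadline of Jan 12, 2024; Jan 17, 2024 misses that deadline by 5 days.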